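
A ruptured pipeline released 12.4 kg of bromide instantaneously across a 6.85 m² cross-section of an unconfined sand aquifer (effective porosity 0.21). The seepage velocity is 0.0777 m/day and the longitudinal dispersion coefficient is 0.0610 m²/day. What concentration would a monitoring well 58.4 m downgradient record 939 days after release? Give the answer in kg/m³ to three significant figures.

0.127 kg/m³

For an instantaneous plane source, C(x,t) = M/(n_e·A·√(4πDt)) · exp(−(x−vt)²/(4Dt)), with n_e·A the pore (flow) area.
Plume center vt = 0.0777 × 939 = 72.9603 m, so the well at 58.4 m is 14.5603 m upgradient of the peak.
√(4πDt) = 26.83 m, giving peak height M/(n_e·A·√(4πDt)) = 12.4/(0.21 × 6.85 × 26.83) = 0.3213 kg/m³.
(x−vt)²/(4Dt) = (-14.5603)²/(4 × 0.0610 × 939) = 0.9253; exp(−0.9253) = 0.3964.
C = 0.3213 × 0.3964 = 0.127 kg/m³.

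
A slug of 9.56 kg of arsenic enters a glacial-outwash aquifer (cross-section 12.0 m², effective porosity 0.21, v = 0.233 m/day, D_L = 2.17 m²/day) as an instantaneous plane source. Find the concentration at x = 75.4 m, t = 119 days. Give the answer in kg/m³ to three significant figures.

0.00738 kg/m³

For an instantaneous plane source, C(x,t) = M/(n_e·A·√(4πDt)) · exp(−(x−vt)²/(4Dt)), with n_e·A the pore (flow) area.
Plume center vt = 0.233 × 119 = 27.727 m, so the well at 75.4 m is 47.673 m downgradient of the peak.
√(4πDt) = 56.97 m, giving peak height M/(n_e·A·√(4πDt)) = 9.56/(0.21 × 12.0 × 56.97) = 0.06659 kg/m³.
(x−vt)²/(4Dt) = (47.673)²/(4 × 2.17 × 119) = 2.200; exp(−2.200) = 0.1108.
C = 0.06659 × 0.1108 = 0.00738 kg/m³.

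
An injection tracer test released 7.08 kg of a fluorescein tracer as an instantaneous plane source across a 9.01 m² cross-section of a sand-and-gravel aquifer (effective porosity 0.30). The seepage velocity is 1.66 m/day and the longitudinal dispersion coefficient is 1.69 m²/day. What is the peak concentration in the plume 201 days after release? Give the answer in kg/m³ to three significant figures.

0.0401 kg/m³

The peak of an instantaneous 1D plume sits at x = vt; there the Gaussian factor is 1 and C_max = M/(n_e·A·√(4πDt)), where n_e·A is the pore area the mass is dissolved in.
√(4πDt) = √(4π × 1.69 × 201) = 65.34 m, so C_max = 7.08/(0.30 × 9.01 × 65.34) = 0.0401 kg/m³.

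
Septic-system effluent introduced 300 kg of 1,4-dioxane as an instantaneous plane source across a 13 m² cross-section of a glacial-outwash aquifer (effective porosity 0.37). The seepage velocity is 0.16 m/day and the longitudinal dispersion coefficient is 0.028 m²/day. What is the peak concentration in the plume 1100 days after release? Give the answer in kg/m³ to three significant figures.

The peak of an instantaneous 1D plume sits at x = vt; there the Gaussian factor is 1 and C_max = M/(n_e·A·√(4πDt)), where n_e·A is the pore area the mass is dissolved in.
√(4πDt) = √(4π × 0.028 × 1100) = 19.67 m, so C_max = 300/(0.37 × 13 × 19.67) = 3.17 kg/m³.

3.17 kg/m³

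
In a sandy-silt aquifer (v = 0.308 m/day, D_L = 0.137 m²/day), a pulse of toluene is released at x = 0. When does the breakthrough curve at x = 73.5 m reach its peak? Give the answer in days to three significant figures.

237 days

For the 1D instantaneous-source solution, setting ∂C/∂t = 0 at fixed x gives v²t² + 2Dt − x² = 0, so t = (√(D² + v²x²) − D)/v².
√(D² + v²x²) = √(0.137² + 0.308² × 73.5²) = 22.64; v² = 0.094864.
t = (22.64 − 0.137)/0.094864 = 237 days (vs. the pure-advection estimate x/v = 239 d).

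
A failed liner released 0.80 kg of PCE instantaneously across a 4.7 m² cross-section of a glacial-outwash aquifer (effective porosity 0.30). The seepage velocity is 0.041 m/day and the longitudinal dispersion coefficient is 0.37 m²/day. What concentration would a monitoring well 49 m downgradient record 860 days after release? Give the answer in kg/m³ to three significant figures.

0.00774 kg/m³

For an instantaneous plane source, C(x,t) = M/(n_e·A·√(4πDt)) · exp(−(x−vt)²/(4Dt)), with n_e·A the pore (flow) area.
Plume center vt = 0.041 × 860 = 35.26 m, so the well at 49 m is 13.74 m downgradient of the peak.
√(4πDt) = 63.23 m, giving peak height M/(n_e·A·√(4πDt)) = 0.80/(0.30 × 4.7 × 63.23) = 0.008973 kg/m³.
(x−vt)²/(4Dt) = (13.74)²/(4 × 0.37 × 860) = 0.1483; exp(−0.1483) = 0.8622.
C = 0.008973 × 0.8622 = 0.00774 kg/m³.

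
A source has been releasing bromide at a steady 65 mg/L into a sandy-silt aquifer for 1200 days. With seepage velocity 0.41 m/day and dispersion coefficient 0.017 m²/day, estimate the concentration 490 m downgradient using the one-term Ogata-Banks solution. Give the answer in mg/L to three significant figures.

For a continuous step input, C/C₀ ≈ ½·erfc((x−vt)/(2√(Dt))).
vt = 0.41 × 1200 = 492 m and 2√(Dt) = 2√(0.017 × 1200) = 9.033 m.
Argument (x−vt)/(2√(Dt)) = (490 − 492)/9.033 = -0.2214; ½·erfc(-0.2214) = 0.6229.
C = 65 × 0.6229 = 40.5 mg/L.

40.5 mg/L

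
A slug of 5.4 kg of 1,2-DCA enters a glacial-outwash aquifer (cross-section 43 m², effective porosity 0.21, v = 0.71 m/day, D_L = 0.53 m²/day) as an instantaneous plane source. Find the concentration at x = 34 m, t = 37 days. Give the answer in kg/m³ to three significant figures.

0.0178 kg/m³

For an instantaneous plane source, C(x,t) = M/(n_e·A·√(4πDt)) · exp(−(x−vt)²/(4Dt)), with n_e·A the pore (flow) area.
Plume center vt = 0.71 × 37 = 26.27 m, so the well at 34 m is 7.73 m downgradient of the peak.
√(4πDt) = 15.70 m, giving peak height M/(n_e·A·√(4πDt)) = 5.4/(0.21 × 43 × 15.70) = 0.03809 kg/m³.
(x−vt)²/(4Dt) = (7.73)²/(4 × 0.53 × 37) = 0.7618; exp(−0.7618) = 0.4668.
C = 0.03809 × 0.4668 = 0.0178 kg/m³.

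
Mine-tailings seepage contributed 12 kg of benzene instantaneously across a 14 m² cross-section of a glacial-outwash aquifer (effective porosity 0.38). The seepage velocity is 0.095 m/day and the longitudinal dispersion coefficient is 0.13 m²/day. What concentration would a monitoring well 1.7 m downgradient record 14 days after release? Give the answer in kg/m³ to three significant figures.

0.463 kg/m³

For an instantaneous plane source, C(x,t) = M/(n_e·A·√(4πDt)) · exp(−(x−vt)²/(4Dt)), with n_e·A the pore (flow) area.
Plume center vt = 0.095 × 14 = 1.33 m, so the well at 1.7 m is 0.37 m downgradient of the peak.
√(4πDt) = 4.782 m, giving peak height M/(n_e·A·√(4πDt)) = 12/(0.38 × 14 × 4.782) = 0.4717 kg/m³.
(x−vt)²/(4Dt) = (0.37)²/(4 × 0.13 × 14) = 0.01880; exp(−0.01880) = 0.9814.
C = 0.4717 × 0.9814 = 0.463 kg/m³.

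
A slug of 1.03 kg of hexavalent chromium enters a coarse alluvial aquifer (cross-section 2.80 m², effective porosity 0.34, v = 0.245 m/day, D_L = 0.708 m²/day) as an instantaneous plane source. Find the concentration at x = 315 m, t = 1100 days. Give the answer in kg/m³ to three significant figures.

For an instantaneous plane source, C(x,t) = M/(n_e·A·√(4πDt)) · exp(−(x−vt)²/(4Dt)), with n_e·A the pore (flow) area.
Plume center vt = 0.245 × 1100 = 269.5 m, so the well at 315 m is 45.5 m downgradient of the peak.
√(4πDt) = 98.93 m, giving peak height M/(n_e·A·√(4πDt)) = 1.03/(0.34 × 2.80 × 98.93) = 0.01094 kg/m³.
(x−vt)²/(4Dt) = (45.5)²/(4 × 0.708 × 1100) = 0.6646; exp(−0.6646) = 0.5145.
C = 0.01094 × 0.5145 = 0.00563 kg/m³.

0.00563 kg/m³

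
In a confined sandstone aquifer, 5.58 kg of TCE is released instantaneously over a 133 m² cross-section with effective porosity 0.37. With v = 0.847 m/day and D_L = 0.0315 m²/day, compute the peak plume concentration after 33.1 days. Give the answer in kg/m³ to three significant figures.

0.0313 kg/m³

The peak of an instantaneous 1D plume sits at x = vt; there the Gaussian factor is 1 and C_max = M/(n_e·A·√(4πDt)), where n_e·A is the pore area the mass is dissolved in.
√(4πDt) = √(4π × 0.0315 × 33.1) = 3.620 m, so C_max = 5.58/(0.37 × 133 × 3.620) = 0.0313 kg/m³.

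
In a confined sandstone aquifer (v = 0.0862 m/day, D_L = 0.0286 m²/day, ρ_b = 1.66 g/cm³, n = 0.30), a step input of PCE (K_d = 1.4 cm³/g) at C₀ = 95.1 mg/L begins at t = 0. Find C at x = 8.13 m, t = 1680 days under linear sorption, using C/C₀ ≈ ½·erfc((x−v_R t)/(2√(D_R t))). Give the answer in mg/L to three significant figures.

Retardation factor R = 1 + ρ_b·K_d/n = 1 + 1.66 × 1.4/0.30 = 8.747.
Sorption retards both mechanisms: v_R = v/R = 0.009855 m/day, D_R = D/R = 0.003270 m²/day.
v_R·t = 0.009855 × 1680 = 16.5564 m; 2√(D_R t) = 4.688 m; argument = (8.13 − 16.5564)/4.688 = -1.797.
C = C₀ × ½·erfc(-1.797) = 95.1 × 0.9945 = 94.6 mg/L.

94.6 mg/L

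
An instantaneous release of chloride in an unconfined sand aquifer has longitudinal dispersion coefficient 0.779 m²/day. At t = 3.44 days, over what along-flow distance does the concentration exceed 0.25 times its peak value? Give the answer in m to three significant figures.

7.71 m

The plume is Gaussian with σ = √(2Dt) = √(2 × 0.779 × 3.44) = 2.315 m.
C/C_peak = exp(−Δx²/(2σ²)) = 0.25 ⇒ Δx = σ·√(−2 ln 0.25) = 2.315 × 1.665 = 3.854 m.
Width = 2Δx = 7.71 m.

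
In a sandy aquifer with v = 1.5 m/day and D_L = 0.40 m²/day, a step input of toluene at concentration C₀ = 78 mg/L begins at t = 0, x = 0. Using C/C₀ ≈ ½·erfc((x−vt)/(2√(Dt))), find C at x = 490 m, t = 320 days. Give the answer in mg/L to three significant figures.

20.7 mg/L

For a continuous step input, C/C₀ ≈ ½·erfc((x−vt)/(2√(Dt))).
vt = 1.5 × 320 = 480 m and 2√(Dt) = 2√(0.40 × 320) = 22.63 m.
Argument (x−vt)/(2√(Dt)) = (490 − 480)/22.63 = 0.4419; ½·erfc(0.4419) = 0.2660.
C = 78 × 0.2660 = 20.7 mg/L.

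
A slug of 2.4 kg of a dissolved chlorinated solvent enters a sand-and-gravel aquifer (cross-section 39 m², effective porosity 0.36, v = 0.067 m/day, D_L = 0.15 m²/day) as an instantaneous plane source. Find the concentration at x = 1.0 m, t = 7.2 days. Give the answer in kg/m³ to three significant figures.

For an instantaneous plane source, C(x,t) = M/(n_e·A·√(4πDt)) · exp(−(x−vt)²/(4Dt)), with n_e·A the pore (flow) area.
Plume center vt = 0.067 × 7.2 = 0.4824 m, so the well at 1.0 m is 0.5176 m downgradient of the peak.
√(4πDt) = 3.684 m, giving peak height M/(n_e·A·√(4πDt)) = 2.4/(0.36 × 39 × 3.684) = 0.04640 kg/m³.
(x−vt)²/(4Dt) = (0.5176)²/(4 × 0.15 × 7.2) = 0.06202; exp(−0.06202) = 0.9399.
C = 0.04640 × 0.9399 = 0.0436 kg/m³.

0.0436 kg/m³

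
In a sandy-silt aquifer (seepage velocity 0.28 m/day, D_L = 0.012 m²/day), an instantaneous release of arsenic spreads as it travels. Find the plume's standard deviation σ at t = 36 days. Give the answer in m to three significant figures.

Dispersive spreading gives a Gaussian with σ² = 2Dt; advection only shifts the center.
σ = √(2 × 0.012 × 36) = 0.930 m.

0.930 m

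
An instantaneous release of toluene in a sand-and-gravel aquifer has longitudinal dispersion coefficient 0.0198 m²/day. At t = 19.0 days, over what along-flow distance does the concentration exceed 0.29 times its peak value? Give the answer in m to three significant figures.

The plume is Gaussian with σ = √(2Dt) = √(2 × 0.0198 × 19.0) = 0.8674 m.
C/C_peak = exp(−Δx²/(2σ²)) = 0.29 ⇒ Δx = σ·√(−2 ln 0.29) = 0.8674 × 1.573 = 1.364 m.
Width = 2Δx = 2.73 m.

2.73 m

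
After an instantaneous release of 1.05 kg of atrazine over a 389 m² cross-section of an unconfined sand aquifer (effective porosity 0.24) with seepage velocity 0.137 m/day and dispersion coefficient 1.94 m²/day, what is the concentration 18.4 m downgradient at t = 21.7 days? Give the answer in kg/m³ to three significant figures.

0.000119 kg/m³

For an instantaneous plane source, C(x,t) = M/(n_e·A·√(4πDt)) · exp(−(x−vt)²/(4Dt)), with n_e·A the pore (flow) area.
Plume center vt = 0.137 × 21.7 = 2.9729 m, so the well at 18.4 m is 15.4271 m downgradient of the peak.
√(4πDt) = 23.00 m, giving peak height M/(n_e·A·√(4πDt)) = 1.05/(0.24 × 389 × 23.00) = 0.0004890 kg/m³.
(x−vt)²/(4Dt) = (15.4271)²/(4 × 1.94 × 21.7) = 1.413; exp(−1.413) = 0.2434.
C = 0.0004890 × 0.2434 = 0.000119 kg/m³.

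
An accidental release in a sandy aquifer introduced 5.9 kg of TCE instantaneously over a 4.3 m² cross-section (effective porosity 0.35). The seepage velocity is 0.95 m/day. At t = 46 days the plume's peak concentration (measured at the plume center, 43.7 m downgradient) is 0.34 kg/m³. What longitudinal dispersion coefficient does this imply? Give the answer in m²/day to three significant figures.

0.230 m²/day

At the plume center C_max = M/(n_e·A·√(4πDt)), so D = M²/(4πt·(n_e·A·C_max)²).
n_e·A·C_max = 0.35 × 4.3 × 0.34 = 0.5117 kg/m.
D = 5.9²/(4π × 46 × 0.5117²) = 0.230 m²/day.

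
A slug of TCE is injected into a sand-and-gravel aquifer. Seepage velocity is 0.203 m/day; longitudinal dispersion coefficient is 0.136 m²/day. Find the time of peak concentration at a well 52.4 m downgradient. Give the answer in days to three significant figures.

For the 1D instantaneous-source solution, setting ∂C/∂t = 0 at fixed x gives v²t² + 2Dt − x² = 0, so t = (√(D² + v²x²) − D)/v².
√(D² + v²x²) = √(0.136² + 0.203² × 52.4²) = 10.64; v² = 0.041209.
t = (10.64 − 0.136)/0.041209 = 255 days (vs. the pure-advection estimate x/v = 258 d).

255 days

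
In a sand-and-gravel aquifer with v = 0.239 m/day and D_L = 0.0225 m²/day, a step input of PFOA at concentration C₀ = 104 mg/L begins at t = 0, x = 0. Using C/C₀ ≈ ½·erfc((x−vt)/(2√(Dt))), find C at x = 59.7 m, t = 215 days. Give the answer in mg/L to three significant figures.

0.391 mg/L

For a continuous step input, C/C₀ ≈ ½·erfc((x−vt)/(2√(Dt))).
vt = 0.239 × 215 = 51.385 m and 2√(Dt) = 2√(0.0225 × 215) = 4.399 m.
Argument (x−vt)/(2√(Dt)) = (59.7 − 51.385)/4.399 = 1.890; ½·erfc(1.890) = 0.003760.
C = 104 × 0.003760 = 0.391 mg/L.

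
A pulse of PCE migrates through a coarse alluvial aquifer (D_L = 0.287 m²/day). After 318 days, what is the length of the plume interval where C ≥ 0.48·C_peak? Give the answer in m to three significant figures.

The plume is Gaussian with σ = √(2Dt) = √(2 × 0.287 × 318) = 13.51 m.
C/C_peak = exp(−Δx²/(2σ²)) = 0.48 ⇒ Δx = σ·√(−2 ln 0.48) = 13.51 × 1.212 = 16.37 m.
Width = 2Δx = 32.7 m.

32.7 m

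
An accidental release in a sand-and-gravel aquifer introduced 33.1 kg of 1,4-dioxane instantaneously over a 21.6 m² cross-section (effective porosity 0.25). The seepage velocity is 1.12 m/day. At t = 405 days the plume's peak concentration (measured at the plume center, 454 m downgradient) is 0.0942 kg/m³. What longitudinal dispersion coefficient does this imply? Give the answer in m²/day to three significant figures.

At the plume center C_max = M/(n_e·A·√(4πDt)), so D = M²/(4πt·(n_e·A·C_max)²).
n_e·A·C_max = 0.25 × 21.6 × 0.0942 = 0.5087 kg/m.
D = 33.1²/(4π × 405 × 0.5087²) = 0.832 m²/day.

0.832 m²/day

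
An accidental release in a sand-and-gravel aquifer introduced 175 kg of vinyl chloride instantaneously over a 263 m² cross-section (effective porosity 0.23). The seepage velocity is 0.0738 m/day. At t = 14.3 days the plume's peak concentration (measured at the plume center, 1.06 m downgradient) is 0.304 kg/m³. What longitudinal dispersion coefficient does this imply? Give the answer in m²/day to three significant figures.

0.504 m²/day

At the plume center C_max = M/(n_e·A·√(4πDt)), so D = M²/(4πt·(n_e·A·C_max)²).
n_e·A·C_max = 0.23 × 263 × 0.304 = 18.39 kg/m.
D = 175²/(4π × 14.3 × 18.39²) = 0.504 m²/day.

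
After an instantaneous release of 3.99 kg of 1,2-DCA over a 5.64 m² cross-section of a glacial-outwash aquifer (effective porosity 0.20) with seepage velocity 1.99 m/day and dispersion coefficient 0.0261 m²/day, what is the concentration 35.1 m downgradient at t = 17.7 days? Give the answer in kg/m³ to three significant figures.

For an instantaneous plane source, C(x,t) = M/(n_e·A·√(4πDt)) · exp(−(x−vt)²/(4Dt)), with n_e·A the pore (flow) area.
Plume center vt = 1.99 × 17.7 = 35.223 m, so the well at 35.1 m is 0.123 m upgradient of the peak.
√(4πDt) = 2.409 m, giving peak height M/(n_e·A·√(4πDt)) = 3.99/(0.20 × 5.64 × 2.409) = 1.468 kg/m³.
(x−vt)²/(4Dt) = (-0.123)²/(4 × 0.0261 × 17.7) = 0.008187; exp(−0.008187) = 0.9918.
C = 1.468 × 0.9918 = 1.46 kg/m³.

1.46 kg/m³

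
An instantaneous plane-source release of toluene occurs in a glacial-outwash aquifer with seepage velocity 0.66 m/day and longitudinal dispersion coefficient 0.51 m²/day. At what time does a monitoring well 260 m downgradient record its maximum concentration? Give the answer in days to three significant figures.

For the 1D instantaneous-source solution, setting ∂C/∂t = 0 at fixed x gives v²t² + 2Dt − x² = 0, so t = (√(D² + v²x²) − D)/v².
√(D² + v²x²) = √(0.51² + 0.66² × 260²) = 171.6; v² = 0.4356.
t = (171.6 − 0.51)/0.4356 = 393 days (vs. the pure-advection estimate x/v = 394 d).

393 days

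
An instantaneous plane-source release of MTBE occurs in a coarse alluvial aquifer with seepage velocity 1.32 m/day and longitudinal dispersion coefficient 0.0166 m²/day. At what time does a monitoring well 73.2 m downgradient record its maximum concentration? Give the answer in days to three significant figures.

For the 1D instantaneous-source solution, setting ∂C/∂t = 0 at fixed x gives v²t² + 2Dt − x² = 0, so t = (√(D² + v²x²) − D)/v².
√(D² + v²x²) = √(0.0166² + 1.32² × 73.2²) = 96.62; v² = 1.7424.
t = (96.62 − 0.0166)/1.7424 = 55.4 days (vs. the pure-advection estimate x/v = 55.5 d).

55.4 days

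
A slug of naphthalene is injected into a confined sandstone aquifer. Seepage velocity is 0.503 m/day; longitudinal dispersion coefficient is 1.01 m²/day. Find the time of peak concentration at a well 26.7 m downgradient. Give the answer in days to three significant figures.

For the 1D instantaneous-source solution, setting ∂C/∂t = 0 at fixed x gives v²t² + 2Dt − x² = 0, so t = (√(D² + v²x²) − D)/v².
√(D² + v²x²) = √(1.01² + 0.503² × 26.7²) = 13.47; v² = 0.253009.
t = (13.47 − 1.01)/0.253009 = 49.2 days (vs. the pure-advection estimate x/v = 53.1 d).

49.2 days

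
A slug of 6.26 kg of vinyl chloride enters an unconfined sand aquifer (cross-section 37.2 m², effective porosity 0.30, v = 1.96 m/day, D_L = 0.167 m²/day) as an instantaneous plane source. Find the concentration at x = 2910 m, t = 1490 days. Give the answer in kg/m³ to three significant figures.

For an instantaneous plane source, C(x,t) = M/(n_e·A·√(4πDt)) · exp(−(x−vt)²/(4Dt)), with n_e·A the pore (flow) area.
Plume center vt = 1.96 × 1490 = 2920.4 m, so the well at 2910 m is 10.4 m upgradient of the peak.
√(4πDt) = 55.92 m, giving peak height M/(n_e·A·√(4πDt)) = 6.26/(0.30 × 37.2 × 55.92) = 0.01003 kg/m³.
(x−vt)²/(4Dt) = (-10.4)²/(4 × 0.167 × 1490) = 0.1087; exp(−0.1087) = 0.8970.
C = 0.01003 × 0.8970 = 0.00900 kg/m³.

0.00900 kg/m³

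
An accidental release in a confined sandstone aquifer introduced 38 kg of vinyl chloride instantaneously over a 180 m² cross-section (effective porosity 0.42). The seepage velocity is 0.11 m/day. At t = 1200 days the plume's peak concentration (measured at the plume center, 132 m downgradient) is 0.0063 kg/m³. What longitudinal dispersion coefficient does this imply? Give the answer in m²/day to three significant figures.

0.422 m²/day

At the plume center C_max = M/(n_e·A·√(4πDt)), so D = M²/(4πt·(n_e·A·C_max)²).
n_e·A·C_max = 0.42 × 180 × 0.0063 = 0.4763 kg/m.
D = 38²/(4π × 1200 × 0.4763²) = 0.422 m²/day.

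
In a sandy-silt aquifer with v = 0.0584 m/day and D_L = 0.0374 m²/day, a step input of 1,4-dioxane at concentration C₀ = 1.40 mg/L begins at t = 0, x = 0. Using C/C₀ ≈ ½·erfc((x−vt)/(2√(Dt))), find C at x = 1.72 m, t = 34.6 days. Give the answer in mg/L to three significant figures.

For a continuous step input, C/C₀ ≈ ½·erfc((x−vt)/(2√(Dt))).
vt = 0.0584 × 34.6 = 2.02064 m and 2√(Dt) = 2√(0.0374 × 34.6) = 2.275 m.
Argument (x−vt)/(2√(Dt)) = (1.72 − 2.02064)/2.275 = -0.1321; ½·erfc(-0.1321) = 0.5741.
C = 1.40 × 0.5741 = 0.804 mg/L.

0.804 mg/L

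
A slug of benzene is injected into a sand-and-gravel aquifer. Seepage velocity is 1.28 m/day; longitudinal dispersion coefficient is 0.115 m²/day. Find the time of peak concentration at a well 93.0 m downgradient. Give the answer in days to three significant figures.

For the 1D instantaneous-source solution, setting ∂C/∂t = 0 at fixed x gives v²t² + 2Dt − x² = 0, so t = (√(D² + v²x²) − D)/v².
√(D² + v²x²) = √(0.115² + 1.28² × 93.0²) = 119.0; v² = 1.6384.
t = (119.0 − 0.115)/1.6384 = 72.6 days (vs. the pure-advection estimate x/v = 72.7 d).

72.6 days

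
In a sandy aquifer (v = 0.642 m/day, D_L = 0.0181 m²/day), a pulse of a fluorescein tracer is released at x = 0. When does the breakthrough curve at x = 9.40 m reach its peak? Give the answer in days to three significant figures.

14.6 days

For the 1D instantaneous-source solution, setting ∂C/∂t = 0 at fixed x gives v²t² + 2Dt − x² = 0, so t = (√(D² + v²x²) − D)/v².
√(D² + v²x²) = √(0.0181² + 0.642² × 9.40²) = 6.035; v² = 0.412164.
t = (6.035 − 0.0181)/0.412164 = 14.6 days (vs. the pure-advection estimate x/v = 14.6 d).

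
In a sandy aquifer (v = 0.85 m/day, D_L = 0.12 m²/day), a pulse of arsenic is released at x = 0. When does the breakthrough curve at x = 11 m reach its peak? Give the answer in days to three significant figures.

12.8 days

For the 1D instantaneous-source solution, setting ∂C/∂t = 0 at fixed x gives v²t² + 2Dt − x² = 0, so t = (√(D² + v²x²) − D)/v².
√(D² + v²x²) = √(0.12² + 0.85² × 11²) = 9.351; v² = 0.7225.
t = (9.351 − 0.12)/0.7225 = 12.8 days (vs. the pure-advection estimate x/v = 12.9 d).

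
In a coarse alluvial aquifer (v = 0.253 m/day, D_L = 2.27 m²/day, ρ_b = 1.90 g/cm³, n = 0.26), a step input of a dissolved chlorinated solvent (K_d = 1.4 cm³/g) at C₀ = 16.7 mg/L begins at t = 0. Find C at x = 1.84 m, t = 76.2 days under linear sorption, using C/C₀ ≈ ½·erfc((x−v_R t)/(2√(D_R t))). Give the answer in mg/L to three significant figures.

Retardation factor R = 1 + ρ_b·K_d/n = 1 + 1.90 × 1.4/0.26 = 11.23.
Sorption retards both mechanisms: v_R = v/R = 0.02253 m/day, D_R = D/R = 0.2021 m²/day.
v_R·t = 0.02253 × 76.2 = 1.716786 m; 2√(D_R t) = 7.849 m; argument = (1.84 − 1.716786)/7.849 = 0.01570.
C = C₀ × ½·erfc(0.01570) = 16.7 × 0.4911 = 8.20 mg/L.

8.20 mg/L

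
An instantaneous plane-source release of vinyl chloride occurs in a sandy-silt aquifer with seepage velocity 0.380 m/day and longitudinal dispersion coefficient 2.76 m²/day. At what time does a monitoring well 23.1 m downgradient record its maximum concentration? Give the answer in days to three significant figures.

44.6 days

For the 1D instantaneous-source solution, setting ∂C/∂t = 0 at fixed x gives v²t² + 2Dt − x² = 0, so t = (√(D² + v²x²) − D)/v².
√(D² + v²x²) = √(2.76² + 0.380² × 23.1²) = 9.202; v² = 0.1444.
t = (9.202 − 2.76)/0.1444 = 44.6 days (vs. the pure-advection estimate x/v = 60.8 d).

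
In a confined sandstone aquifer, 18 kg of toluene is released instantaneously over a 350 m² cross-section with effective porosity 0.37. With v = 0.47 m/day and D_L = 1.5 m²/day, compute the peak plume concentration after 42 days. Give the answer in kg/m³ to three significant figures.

The peak of an instantaneous 1D plume sits at x = vt; there the Gaussian factor is 1 and C_max = M/(n_e·A·√(4πDt)), where n_e·A is the pore area the mass is dissolved in.
√(4πDt) = √(4π × 1.5 × 42) = 28.14 m, so C_max = 18/(0.37 × 350 × 28.14) = 0.00494 kg/m³.

0.00494 kg/m³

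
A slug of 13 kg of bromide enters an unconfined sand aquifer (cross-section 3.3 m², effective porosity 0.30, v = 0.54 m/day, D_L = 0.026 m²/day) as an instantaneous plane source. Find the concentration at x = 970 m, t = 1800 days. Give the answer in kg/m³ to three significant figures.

0.530 kg/m³

For an instantaneous plane source, C(x,t) = M/(n_e·A·√(4πDt)) · exp(−(x−vt)²/(4Dt)), with n_e·A the pore (flow) area.
Plume center vt = 0.54 × 1800 = 972 m, so the well at 970 m is 2 m upgradient of the peak.
√(4πDt) = 24.25 m, giving peak height M/(n_e·A·√(4πDt)) = 13/(0.30 × 3.3 × 24.25) = 0.5415 kg/m³.
(x−vt)²/(4Dt) = (-2)²/(4 × 0.026 × 1800) = 0.02137; exp(−0.02137) = 0.9789.
C = 0.5415 × 0.9789 = 0.530 kg/m³.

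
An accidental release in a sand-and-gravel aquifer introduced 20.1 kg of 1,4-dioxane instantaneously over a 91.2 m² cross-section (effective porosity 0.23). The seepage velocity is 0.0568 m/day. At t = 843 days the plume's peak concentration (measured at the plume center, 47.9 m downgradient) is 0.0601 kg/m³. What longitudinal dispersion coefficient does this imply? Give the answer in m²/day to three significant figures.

At the plume center C_max = M/(n_e·A·√(4πDt)), so D = M²/(4πt·(n_e·A·C_max)²).
n_e·A·C_max = 0.23 × 91.2 × 0.0601 = 1.261 kg/m.
D = 20.1²/(4π × 843 × 1.261²) = 0.0240 m²/day.

0.0240 m²/day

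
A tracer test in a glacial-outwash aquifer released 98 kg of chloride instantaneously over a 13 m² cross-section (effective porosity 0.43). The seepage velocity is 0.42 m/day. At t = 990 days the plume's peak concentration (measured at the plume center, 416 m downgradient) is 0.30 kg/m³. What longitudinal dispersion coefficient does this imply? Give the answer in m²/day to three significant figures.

0.274 m²/day

At the plume center C_max = M/(n_e·A·√(4πDt)), so D = M²/(4πt·(n_e·A·C_max)²).
n_e·A·C_max = 0.43 × 13 × 0.30 = 1.677 kg/m.
D = 98²/(4π × 990 × 1.677²) = 0.274 m²/day.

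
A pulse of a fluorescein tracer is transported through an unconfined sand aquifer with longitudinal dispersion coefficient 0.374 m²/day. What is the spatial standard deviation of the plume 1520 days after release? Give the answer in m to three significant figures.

33.7 m

Dispersive spreading gives a Gaussian with σ² = 2Dt; advection only shifts the center.
σ = √(2 × 0.374 × 1520) = 33.7 m.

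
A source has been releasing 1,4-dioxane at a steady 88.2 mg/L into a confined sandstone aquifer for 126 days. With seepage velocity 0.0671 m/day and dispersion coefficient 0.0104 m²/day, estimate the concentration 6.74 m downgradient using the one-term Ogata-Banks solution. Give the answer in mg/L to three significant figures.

For a continuous step input, C/C₀ ≈ ½·erfc((x−vt)/(2√(Dt))).
vt = 0.0671 × 126 = 8.4546 m and 2√(Dt) = 2√(0.0104 × 126) = 2.289 m.
Argument (x−vt)/(2√(Dt)) = (6.74 − 8.4546)/2.289 = -0.7491; ½·erfc(-0.7491) = 0.8553.
C = 88.2 × 0.8553 = 75.4 mg/L.

75.4 mg/L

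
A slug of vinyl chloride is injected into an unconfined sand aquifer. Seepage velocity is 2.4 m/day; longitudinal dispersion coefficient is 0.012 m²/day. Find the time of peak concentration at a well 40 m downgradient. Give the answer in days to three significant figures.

16.7 days

For the 1D instantaneous-source solution, setting ∂C/∂t = 0 at fixed x gives v²t² + 2Dt − x² = 0, so t = (√(D² + v²x²) − D)/v².
√(D² + v²x²) = √(0.012² + 2.4² × 40²) = 96.00; v² = 5.76.
t = (96.00 − 0.012)/5.76 = 16.7 days (vs. the pure-advection estimate x/v = 16.7 d).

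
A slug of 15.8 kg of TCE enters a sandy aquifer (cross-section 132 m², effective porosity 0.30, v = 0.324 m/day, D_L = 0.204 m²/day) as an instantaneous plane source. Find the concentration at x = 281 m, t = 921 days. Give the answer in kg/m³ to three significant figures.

For an instantaneous plane source, C(x,t) = M/(n_e·A·√(4πDt)) · exp(−(x−vt)²/(4Dt)), with n_e·A the pore (flow) area.
Plume center vt = 0.324 × 921 = 298.404 m, so the well at 281 m is 17.404 m upgradient of the peak.
√(4πDt) = 48.59 m, giving peak height M/(n_e·A·√(4πDt)) = 15.8/(0.30 × 132 × 48.59) = 0.008211 kg/m³.
(x−vt)²/(4Dt) = (-17.404)²/(4 × 0.204 × 921) = 0.4030; exp(−0.4030) = 0.6683.
C = 0.008211 × 0.6683 = 0.00549 kg/m³.

0.00549 kg/m³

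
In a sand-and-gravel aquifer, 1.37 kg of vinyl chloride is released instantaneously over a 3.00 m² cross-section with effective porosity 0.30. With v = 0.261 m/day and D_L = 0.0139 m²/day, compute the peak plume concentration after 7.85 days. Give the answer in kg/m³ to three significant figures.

1.30 kg/m³

The peak of an instantaneous 1D plume sits at x = vt; there the Gaussian factor is 1 and C_max = M/(n_e·A·√(4πDt)), where n_e·A is the pore area the mass is dissolved in.
√(4πDt) = √(4π × 0.0139 × 7.85) = 1.171 m, so C_max = 1.37/(0.30 × 3.00 × 1.171) = 1.30 kg/m³.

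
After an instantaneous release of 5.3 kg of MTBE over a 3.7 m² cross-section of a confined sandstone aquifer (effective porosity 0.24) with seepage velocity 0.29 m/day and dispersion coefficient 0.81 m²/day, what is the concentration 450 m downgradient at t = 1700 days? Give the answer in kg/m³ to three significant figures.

For an instantaneous plane source, C(x,t) = M/(n_e·A·√(4πDt)) · exp(−(x−vt)²/(4Dt)), with n_e·A the pore (flow) area.
Plume center vt = 0.29 × 1700 = 493 m, so the well at 450 m is 43 m upgradient of the peak.
√(4πDt) = 131.5 m, giving peak height M/(n_e·A·√(4πDt)) = 5.3/(0.24 × 3.7 × 131.5) = 0.04539 kg/m³.
(x−vt)²/(4Dt) = (-43)²/(4 × 0.81 × 1700) = 0.3357; exp(−0.3357) = 0.7148.
C = 0.04539 × 0.7148 = 0.0324 kg/m³.

0.0324 kg/m³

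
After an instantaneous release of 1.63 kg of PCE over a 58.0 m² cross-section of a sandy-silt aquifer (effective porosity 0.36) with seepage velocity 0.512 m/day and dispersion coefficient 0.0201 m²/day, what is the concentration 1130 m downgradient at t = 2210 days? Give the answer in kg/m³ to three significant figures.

For an instantaneous plane source, C(x,t) = M/(n_e·A·√(4πDt)) · exp(−(x−vt)²/(4Dt)), with n_e·A the pore (flow) area.
Plume center vt = 0.512 × 2210 = 1131.52 m, so the well at 1130 m is 1.52 m upgradient of the peak.
√(4πDt) = 23.63 m, giving peak height M/(n_e·A·√(4πDt)) = 1.63/(0.36 × 58.0 × 23.63) = 0.003304 kg/m³.
(x−vt)²/(4Dt) = (-1.52)²/(4 × 0.0201 × 2210) = 0.01300; exp(−0.01300) = 0.9871.
C = 0.003304 × 0.9871 = 0.00326 kg/m³.

0.00326 kg/m³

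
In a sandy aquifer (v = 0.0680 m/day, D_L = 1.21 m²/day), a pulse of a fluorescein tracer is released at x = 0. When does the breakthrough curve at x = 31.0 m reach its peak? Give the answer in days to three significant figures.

For the 1D instantaneous-source solution, setting ∂C/∂t = 0 at fixed x gives v²t² + 2Dt − x² = 0, so t = (√(D² + v²x²) − D)/v².
√(D² + v²x²) = √(1.21² + 0.0680² × 31.0²) = 2.431; v² = 0.004624.
t = (2.431 − 1.21)/0.004624 = 264 days (vs. the pure-advection estimate x/v = 456 d).

264 days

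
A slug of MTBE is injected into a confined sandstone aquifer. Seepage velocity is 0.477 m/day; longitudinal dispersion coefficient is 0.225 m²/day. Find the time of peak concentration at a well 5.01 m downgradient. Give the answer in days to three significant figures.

For the 1D instantaneous-source solution, setting ∂C/∂t = 0 at fixed x gives v²t² + 2Dt − x² = 0, so t = (√(D² + v²x²) − D)/v².
√(D² + v²x²) = √(0.225² + 0.477² × 5.01²) = 2.400; v² = 0.227529.
t = (2.400 − 0.225)/0.227529 = 9.56 days (vs. the pure-advection estimate x/v = 10.5 d).

9.56 days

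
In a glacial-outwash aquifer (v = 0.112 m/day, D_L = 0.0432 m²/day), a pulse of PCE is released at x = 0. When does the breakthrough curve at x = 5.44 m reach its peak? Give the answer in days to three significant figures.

For the 1D instantaneous-source solution, setting ∂C/∂t = 0 at fixed x gives v²t² + 2Dt − x² = 0, so t = (√(D² + v²x²) − D)/v².
√(D² + v²x²) = √(0.0432² + 0.112² × 5.44²) = 0.6108; v² = 0.012544.
t = (0.6108 − 0.0432)/0.012544 = 45.2 days (vs. the pure-advection estimate x/v = 48.6 d).

45.2 days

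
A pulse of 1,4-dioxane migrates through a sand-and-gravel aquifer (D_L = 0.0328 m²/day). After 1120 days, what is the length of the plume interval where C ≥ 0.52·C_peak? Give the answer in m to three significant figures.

19.6 m

The plume is Gaussian with σ = √(2Dt) = √(2 × 0.0328 × 1120) = 8.572 m.
C/C_peak = exp(−Δx²/(2σ²)) = 0.52 ⇒ Δx = σ·√(−2 ln 0.52) = 8.572 × 1.144 = 9.806 m.
Width = 2Δx = 19.6 m.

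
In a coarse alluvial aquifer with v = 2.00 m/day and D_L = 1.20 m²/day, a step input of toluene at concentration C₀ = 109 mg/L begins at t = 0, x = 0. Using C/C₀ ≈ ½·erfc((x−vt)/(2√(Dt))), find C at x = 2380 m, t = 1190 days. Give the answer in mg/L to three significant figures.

For a continuous step input, C/C₀ ≈ ½·erfc((x−vt)/(2√(Dt))).
vt = 2.00 × 1190 = 2380 m and 2√(Dt) = 2√(1.20 × 1190) = 75.58 m.
Argument (x−vt)/(2√(Dt)) = (2380 − 2380)/75.58 = 0; ½·erfc(0) = 0.5000.
C = 109 × 0.5000 = 54.5 mg/L.

54.5 mg/L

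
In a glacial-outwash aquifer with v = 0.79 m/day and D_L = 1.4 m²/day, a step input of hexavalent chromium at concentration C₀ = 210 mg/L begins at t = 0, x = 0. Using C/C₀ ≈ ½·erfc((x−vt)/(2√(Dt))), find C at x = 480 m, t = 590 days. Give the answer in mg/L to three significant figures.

For a continuous step input, C/C₀ ≈ ½·erfc((x−vt)/(2√(Dt))).
vt = 0.79 × 590 = 466.1 m and 2√(Dt) = 2√(1.4 × 590) = 57.48 m.
Argument (x−vt)/(2√(Dt)) = (480 − 466.1)/57.48 = 0.2418; ½·erfc(0.2418) = 0.3662.
C = 210 × 0.3662 = 76.9 mg/L.

76.9 mg/L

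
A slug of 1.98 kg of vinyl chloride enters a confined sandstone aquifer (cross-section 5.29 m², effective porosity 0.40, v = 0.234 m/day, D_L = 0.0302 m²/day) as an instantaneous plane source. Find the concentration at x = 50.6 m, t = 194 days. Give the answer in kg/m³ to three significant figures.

0.0343 kg/m³

For an instantaneous plane source, C(x,t) = M/(n_e·A·√(4πDt)) · exp(−(x−vt)²/(4Dt)), with n_e·A the pore (flow) area.
Plume center vt = 0.234 × 194 = 45.396 m, so the well at 50.6 m is 5.204 m downgradient of the peak.
√(4πDt) = 8.580 m, giving peak height M/(n_e·A·√(4πDt)) = 1.98/(0.40 × 5.29 × 8.580) = 0.1091 kg/m³.
(x−vt)²/(4Dt) = (5.204)²/(4 × 0.0302 × 194) = 1.156; exp(−1.156) = 0.3147.
C = 0.1091 × 0.3147 = 0.0343 kg/m³.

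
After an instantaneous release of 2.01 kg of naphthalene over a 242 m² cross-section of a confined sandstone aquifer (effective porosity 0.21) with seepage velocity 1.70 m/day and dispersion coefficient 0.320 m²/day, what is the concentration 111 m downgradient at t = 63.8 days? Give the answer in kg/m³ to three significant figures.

0.00228 kg/m³

For an instantaneous plane source, C(x,t) = M/(n_e·A·√(4πDt)) · exp(−(x−vt)²/(4Dt)), with n_e·A the pore (flow) area.
Plume center vt = 1.70 × 63.8 = 108.46 m, so the well at 111 m is 2.54 m downgradient of the peak.
√(4πDt) = 16.02 m, giving peak height M/(n_e·A·√(4πDt)) = 2.01/(0.21 × 242 × 16.02) = 0.002469 kg/m³.
(x−vt)²/(4Dt) = (2.54)²/(4 × 0.320 × 63.8) = 0.07900; exp(−0.07900) = 0.9240.
C = 0.002469 × 0.9240 = 0.00228 kg/m³.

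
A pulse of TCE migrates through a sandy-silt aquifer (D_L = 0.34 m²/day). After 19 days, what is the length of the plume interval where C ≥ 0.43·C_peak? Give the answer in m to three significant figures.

9.34 m

The plume is Gaussian with σ = √(2Dt) = √(2 × 0.34 × 19) = 3.594 m.
C/C_peak = exp(−Δx²/(2σ²)) = 0.43 ⇒ Δx = σ·√(−2 ln 0.43) = 3.594 × 1.299 = 4.669 m.
Width = 2Δx = 9.34 m.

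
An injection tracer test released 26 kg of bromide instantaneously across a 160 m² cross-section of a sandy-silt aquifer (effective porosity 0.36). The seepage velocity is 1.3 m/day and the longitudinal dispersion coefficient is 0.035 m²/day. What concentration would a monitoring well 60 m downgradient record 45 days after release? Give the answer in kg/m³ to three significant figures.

0.0710 kg/m³

For an instantaneous plane source, C(x,t) = M/(n_e·A·√(4πDt)) · exp(−(x−vt)²/(4Dt)), with n_e·A the pore (flow) area.
Plume center vt = 1.3 × 45 = 58.5 m, so the well at 60 m is 1.5 m downgradient of the peak.
√(4πDt) = 4.449 m, giving peak height M/(n_e·A·√(4πDt)) = 26/(0.36 × 160 × 4.449) = 0.1015 kg/m³.
(x−vt)²/(4Dt) = (1.5)²/(4 × 0.035 × 45) = 0.3571; exp(−0.3571) = 0.6997.
C = 0.1015 × 0.6997 = 0.0710 kg/m³.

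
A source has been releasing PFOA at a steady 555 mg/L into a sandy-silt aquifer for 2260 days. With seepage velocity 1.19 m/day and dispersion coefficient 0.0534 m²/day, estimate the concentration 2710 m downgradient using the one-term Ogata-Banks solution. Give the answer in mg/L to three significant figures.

51.3 mg/L

For a continuous step input, C/C₀ ≈ ½·erfc((x−vt)/(2√(Dt))).
vt = 1.19 × 2260 = 2689.4 m and 2√(Dt) = 2√(0.0534 × 2260) = 21.97 m.
Argument (x−vt)/(2√(Dt)) = (2710 − 2689.4)/21.97 = 0.9376; ½·erfc(0.9376) = 0.09243.
C = 555 × 0.09243 = 51.3 mg/L.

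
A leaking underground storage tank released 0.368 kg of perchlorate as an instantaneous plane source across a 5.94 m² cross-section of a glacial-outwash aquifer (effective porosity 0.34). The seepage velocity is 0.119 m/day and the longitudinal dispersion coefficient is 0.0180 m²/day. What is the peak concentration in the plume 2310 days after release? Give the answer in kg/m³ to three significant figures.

The peak of an instantaneous 1D plume sits at x = vt; there the Gaussian factor is 1 and C_max = M/(n_e·A·√(4πDt)), where n_e·A is the pore area the mass is dissolved in.
√(4πDt) = √(4π × 0.0180 × 2310) = 22.86 m, so C_max = 0.368/(0.34 × 5.94 × 22.86) = 0.00797 kg/m³.

0.00797 kg/m³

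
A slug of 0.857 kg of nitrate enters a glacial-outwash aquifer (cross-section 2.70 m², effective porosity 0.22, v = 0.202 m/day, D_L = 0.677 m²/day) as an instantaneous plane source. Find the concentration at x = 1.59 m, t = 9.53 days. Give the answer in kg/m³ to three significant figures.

0.160 kg/m³

For an instantaneous plane source, C(x,t) = M/(n_e·A·√(4πDt)) · exp(−(x−vt)²/(4Dt)), with n_e·A the pore (flow) area.
Plume center vt = 0.202 × 9.53 = 1.92506 m, so the well at 1.59 m is 0.33506 m upgradient of the peak.
√(4πDt) = 9.004 m, giving peak height M/(n_e·A·√(4πDt)) = 0.857/(0.22 × 2.70 × 9.004) = 0.1602 kg/m³.
(x−vt)²/(4Dt) = (-0.33506)²/(4 × 0.677 × 9.53) = 0.004350; exp(−0.004350) = 0.9957.
C = 0.1602 × 0.9957 = 0.160 kg/m³.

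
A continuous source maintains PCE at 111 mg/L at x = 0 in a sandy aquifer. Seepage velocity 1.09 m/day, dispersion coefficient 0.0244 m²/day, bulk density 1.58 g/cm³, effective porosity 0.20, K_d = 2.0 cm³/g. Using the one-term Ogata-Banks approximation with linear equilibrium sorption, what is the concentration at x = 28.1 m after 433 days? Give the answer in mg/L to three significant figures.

55.2 mg/L

Retardation factor R = 1 + ρ_b·K_d/n = 1 + 1.58 × 2.0/0.20 = 16.80.
Sorption retards both mechanisms: v_R = v/R = 0.06488 m/day, D_R = D/R = 0.001452 m²/day.
v_R·t = 0.06488 × 433 = 28.09304 m; 2√(D_R t) = 1.586 m; argument = (28.1 − 28.09304)/1.586 = 0.004388.
C = C₀ × ½·erfc(0.004388) = 111 × 0.4975 = 55.2 mg/L.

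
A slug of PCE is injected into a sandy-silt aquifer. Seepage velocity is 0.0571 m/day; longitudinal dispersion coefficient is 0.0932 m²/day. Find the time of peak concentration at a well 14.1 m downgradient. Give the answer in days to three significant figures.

220 days

For the 1D instantaneous-source solution, setting ∂C/∂t = 0 at fixed x gives v²t² + 2Dt − x² = 0, so t = (√(D² + v²x²) − D)/v².
√(D² + v²x²) = √(0.0932² + 0.0571² × 14.1²) = 0.8105; v² = 0.00326041.
t = (0.8105 − 0.0932)/0.00326041 = 220 days (vs. the pure-advection estimate x/v = 247 d).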